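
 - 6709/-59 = 6709/59=113.71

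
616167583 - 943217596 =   -  327050013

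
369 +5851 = 6220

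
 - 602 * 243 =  - 146286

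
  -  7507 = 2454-9961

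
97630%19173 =1765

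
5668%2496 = 676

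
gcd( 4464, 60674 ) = 2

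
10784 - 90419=  -  79635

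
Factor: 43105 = 5^1*37^1*233^1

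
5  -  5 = 0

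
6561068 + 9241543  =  15802611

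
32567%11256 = 10055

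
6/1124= 3/562 = 0.01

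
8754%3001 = 2752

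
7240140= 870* 8322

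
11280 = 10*1128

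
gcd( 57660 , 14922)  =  6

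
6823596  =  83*82212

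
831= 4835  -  4004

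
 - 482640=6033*( - 80 )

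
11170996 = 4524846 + 6646150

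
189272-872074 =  - 682802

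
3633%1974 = 1659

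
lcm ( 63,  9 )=63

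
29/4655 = 29/4655 = 0.01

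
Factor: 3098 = 2^1*1549^1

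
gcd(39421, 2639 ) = 1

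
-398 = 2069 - 2467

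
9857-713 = 9144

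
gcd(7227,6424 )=803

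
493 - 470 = 23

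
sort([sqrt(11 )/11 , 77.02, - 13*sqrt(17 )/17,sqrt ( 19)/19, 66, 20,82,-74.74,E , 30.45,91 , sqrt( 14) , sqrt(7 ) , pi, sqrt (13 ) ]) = [  -  74.74, - 13*sqrt (17 )/17, sqrt( 19 ) /19, sqrt(11 ) /11 , sqrt( 7),  E, pi,sqrt (13 ),sqrt( 14) , 20,30.45, 66, 77.02,82,91] 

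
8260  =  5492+2768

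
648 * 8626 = 5589648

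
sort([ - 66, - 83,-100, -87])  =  [ - 100,-87,- 83, - 66 ] 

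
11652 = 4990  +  6662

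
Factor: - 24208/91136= - 2^(-6 )*17^1= - 17/64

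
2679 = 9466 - 6787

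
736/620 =184/155 = 1.19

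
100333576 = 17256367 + 83077209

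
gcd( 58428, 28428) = 12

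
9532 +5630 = 15162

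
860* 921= 792060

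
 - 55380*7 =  - 387660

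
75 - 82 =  - 7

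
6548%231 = 80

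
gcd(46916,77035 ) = 1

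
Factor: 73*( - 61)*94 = -2^1 * 47^1*61^1 * 73^1 = - 418582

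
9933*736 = 7310688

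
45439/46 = 987 + 37/46 = 987.80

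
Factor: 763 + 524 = 1287 = 3^2*11^1*13^1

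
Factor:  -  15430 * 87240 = - 1346113200 = - 2^4*3^1*5^2 *727^1*1543^1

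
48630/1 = 48630 = 48630.00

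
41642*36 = 1499112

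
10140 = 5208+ 4932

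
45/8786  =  45/8786=0.01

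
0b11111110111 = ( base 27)2le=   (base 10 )2039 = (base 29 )2C9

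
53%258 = 53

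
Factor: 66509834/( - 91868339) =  - 2^1*43^( - 1) * 677^1*49121^1*2136473^( - 1 )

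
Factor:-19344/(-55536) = 31^1*89^( - 1) = 31/89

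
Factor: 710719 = 17^1 *97^1* 431^1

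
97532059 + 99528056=197060115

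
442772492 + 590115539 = 1032888031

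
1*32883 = 32883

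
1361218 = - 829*( -1642 )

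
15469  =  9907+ 5562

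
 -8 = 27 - 35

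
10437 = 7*1491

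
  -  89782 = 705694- 795476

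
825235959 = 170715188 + 654520771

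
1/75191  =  1/75191 = 0.00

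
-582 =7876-8458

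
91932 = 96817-4885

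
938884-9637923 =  - 8699039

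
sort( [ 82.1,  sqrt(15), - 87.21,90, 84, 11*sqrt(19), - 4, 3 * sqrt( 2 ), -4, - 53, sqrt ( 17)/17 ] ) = [ - 87.21, - 53, - 4,  -  4, sqrt(17)/17, sqrt(15 ) , 3*sqrt(2), 11*sqrt (19), 82.1,84,90 ] 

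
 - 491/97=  - 491/97  =  -  5.06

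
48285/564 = 16095/188 = 85.61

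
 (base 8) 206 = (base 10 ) 134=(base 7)251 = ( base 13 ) A4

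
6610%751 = 602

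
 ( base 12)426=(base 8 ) 1136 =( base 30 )K6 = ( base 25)O6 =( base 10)606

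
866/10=86 + 3/5 = 86.60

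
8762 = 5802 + 2960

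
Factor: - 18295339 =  -43^1*425473^1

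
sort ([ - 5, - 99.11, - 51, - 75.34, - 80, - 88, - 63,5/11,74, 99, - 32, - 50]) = [ - 99.11 ,  -  88, - 80, - 75.34, - 63, - 51, - 50, - 32, - 5,  5/11 , 74 , 99] 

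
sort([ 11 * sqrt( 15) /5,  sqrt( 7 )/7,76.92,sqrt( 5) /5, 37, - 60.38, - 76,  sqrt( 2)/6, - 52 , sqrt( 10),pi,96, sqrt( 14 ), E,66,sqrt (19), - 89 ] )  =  [ - 89, - 76, - 60.38, - 52,sqrt( 2) /6,sqrt( 7 ) /7, sqrt(5 )/5, E, pi,sqrt( 10),sqrt( 14),sqrt( 19 ),11*sqrt(15 )/5, 37,66,76.92,96]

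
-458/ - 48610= 229/24305 = 0.01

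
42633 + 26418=69051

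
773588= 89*8692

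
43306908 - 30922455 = 12384453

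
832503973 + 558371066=1390875039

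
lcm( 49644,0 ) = 0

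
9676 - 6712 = 2964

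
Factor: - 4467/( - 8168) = 2^( - 3)*3^1 * 1021^( - 1) * 1489^1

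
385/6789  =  385/6789 = 0.06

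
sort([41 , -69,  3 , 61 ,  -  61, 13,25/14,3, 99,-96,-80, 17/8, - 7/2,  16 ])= [-96 , - 80, - 69, - 61, - 7/2,25/14, 17/8 , 3, 3,13,16,  41,61, 99 ]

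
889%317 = 255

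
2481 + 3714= 6195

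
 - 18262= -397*46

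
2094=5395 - 3301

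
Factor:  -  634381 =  - 11^1*101^1*571^1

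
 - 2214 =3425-5639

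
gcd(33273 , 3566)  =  1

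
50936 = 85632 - 34696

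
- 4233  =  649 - 4882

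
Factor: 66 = 2^1 *3^1* 11^1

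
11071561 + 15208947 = 26280508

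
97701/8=12212 + 5/8 =12212.62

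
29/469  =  29/469 = 0.06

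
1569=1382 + 187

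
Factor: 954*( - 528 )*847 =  - 2^5*3^3  *  7^1*11^3*53^1 =- 426644064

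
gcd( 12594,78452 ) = 2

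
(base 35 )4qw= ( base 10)5842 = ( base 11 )4431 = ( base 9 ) 8011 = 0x16D2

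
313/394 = 313/394 = 0.79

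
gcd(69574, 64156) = 86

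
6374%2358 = 1658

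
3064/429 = 7+61/429 = 7.14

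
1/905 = 1/905=0.00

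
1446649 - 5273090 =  - 3826441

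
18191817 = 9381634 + 8810183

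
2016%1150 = 866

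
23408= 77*304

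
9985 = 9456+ 529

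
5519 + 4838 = 10357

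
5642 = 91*62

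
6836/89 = 76  +  72/89 =76.81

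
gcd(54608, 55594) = 2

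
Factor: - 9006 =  - 2^1*3^1*19^1*79^1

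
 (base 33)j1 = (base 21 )18J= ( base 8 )1164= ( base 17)22G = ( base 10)628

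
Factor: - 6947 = -6947^1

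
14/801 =14/801 = 0.02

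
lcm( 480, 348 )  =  13920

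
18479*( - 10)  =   - 184790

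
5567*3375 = 18788625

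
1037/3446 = 1037/3446= 0.30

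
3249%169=38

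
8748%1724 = 128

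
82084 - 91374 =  - 9290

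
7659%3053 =1553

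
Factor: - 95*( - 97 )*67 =617405= 5^1*19^1 * 67^1*97^1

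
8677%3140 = 2397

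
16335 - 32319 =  - 15984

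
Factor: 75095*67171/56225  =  5^ ( - 1)*23^1*173^( - 1 )*653^1 * 5167^1 = 77603173/865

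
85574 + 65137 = 150711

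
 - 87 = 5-92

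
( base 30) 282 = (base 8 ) 3772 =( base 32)1vq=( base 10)2042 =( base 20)522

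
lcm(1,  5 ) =5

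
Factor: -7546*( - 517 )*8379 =2^1*3^2*  7^5 *11^2*19^1 * 47^1= 32688841878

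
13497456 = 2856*4726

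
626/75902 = 313/37951 = 0.01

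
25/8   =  25/8 = 3.12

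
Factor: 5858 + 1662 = 7520 = 2^5* 5^1  *47^1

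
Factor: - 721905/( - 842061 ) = 5^1*11^( - 1 ) * 79^( - 1)*149^1 = 745/869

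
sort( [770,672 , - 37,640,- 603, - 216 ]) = [ - 603,  -  216, - 37 , 640,672, 770]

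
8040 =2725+5315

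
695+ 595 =1290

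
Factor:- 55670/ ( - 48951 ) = 2^1*3^( - 3)*5^1*7^( - 2)*19^1*37^( - 1 )*293^1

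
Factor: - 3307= - 3307^1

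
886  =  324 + 562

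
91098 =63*1446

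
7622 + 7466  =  15088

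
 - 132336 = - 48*2757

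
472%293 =179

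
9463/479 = 9463/479 = 19.76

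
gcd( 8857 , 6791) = 1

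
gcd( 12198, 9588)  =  6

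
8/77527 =8/77527 =0.00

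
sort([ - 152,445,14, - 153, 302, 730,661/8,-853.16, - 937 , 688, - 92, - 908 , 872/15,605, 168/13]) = [ - 937 , - 908,-853.16,  -  153, - 152, - 92,  168/13,  14,872/15,661/8, 302,445,605, 688,730]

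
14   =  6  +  8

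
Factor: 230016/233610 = 64/65 = 2^6*5^( - 1 )* 13^( - 1 )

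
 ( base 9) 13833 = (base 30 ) AE6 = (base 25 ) F21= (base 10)9426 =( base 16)24d2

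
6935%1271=580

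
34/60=17/30=0.57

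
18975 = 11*1725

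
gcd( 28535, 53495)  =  65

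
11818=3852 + 7966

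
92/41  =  92/41 = 2.24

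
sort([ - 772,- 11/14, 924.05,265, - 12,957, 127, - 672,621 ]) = [-772  , - 672, - 12, - 11/14,127,265,621,924.05,957]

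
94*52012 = 4889128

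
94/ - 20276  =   - 1 + 10091/10138= - 0.00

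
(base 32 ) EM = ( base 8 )726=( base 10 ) 470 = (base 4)13112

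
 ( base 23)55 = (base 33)3L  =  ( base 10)120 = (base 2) 1111000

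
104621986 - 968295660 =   -  863673674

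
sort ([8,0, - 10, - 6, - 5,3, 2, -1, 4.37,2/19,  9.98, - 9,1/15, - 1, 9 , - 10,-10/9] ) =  [ - 10, - 10,-9,  -  6,- 5, - 10/9, - 1, - 1, 0,1/15, 2/19,2, 3, 4.37, 8,9,9.98 ]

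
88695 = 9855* 9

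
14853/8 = 14853/8=1856.62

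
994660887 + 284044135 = 1278705022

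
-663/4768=-663/4768 = - 0.14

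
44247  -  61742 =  - 17495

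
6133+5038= 11171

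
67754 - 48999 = 18755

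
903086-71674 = 831412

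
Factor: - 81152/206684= - 64/163 = - 2^6*163^(-1 )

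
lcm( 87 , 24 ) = 696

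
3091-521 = 2570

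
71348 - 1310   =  70038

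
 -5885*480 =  - 2824800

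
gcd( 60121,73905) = 1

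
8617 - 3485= 5132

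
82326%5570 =4346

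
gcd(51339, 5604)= 3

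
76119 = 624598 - 548479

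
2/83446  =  1/41723 = 0.00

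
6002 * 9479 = 56892958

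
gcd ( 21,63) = 21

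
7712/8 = 964 = 964.00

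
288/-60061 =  - 1 + 59773/60061 = - 0.00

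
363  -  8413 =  - 8050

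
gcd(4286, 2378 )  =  2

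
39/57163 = 39/57163 = 0.00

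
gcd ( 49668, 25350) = 6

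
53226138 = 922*57729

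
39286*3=117858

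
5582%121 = 16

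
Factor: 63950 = 2^1*5^2*1279^1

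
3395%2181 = 1214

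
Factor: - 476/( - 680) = 7/10 = 2^( -1 )*5^( - 1 ) * 7^1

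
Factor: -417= - 3^1*139^1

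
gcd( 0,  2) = 2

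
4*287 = 1148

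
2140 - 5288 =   -  3148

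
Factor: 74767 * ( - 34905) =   -  3^1*5^1 * 7^1*11^1*13^1 * 179^1*971^1 = -2609742135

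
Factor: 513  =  3^3*19^1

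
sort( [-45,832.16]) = [ - 45, 832.16]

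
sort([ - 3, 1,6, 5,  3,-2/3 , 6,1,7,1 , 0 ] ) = [  -  3, - 2/3, 0 , 1,1, 1,3 , 5,6, 6, 7] 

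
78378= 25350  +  53028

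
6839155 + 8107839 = 14946994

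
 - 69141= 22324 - 91465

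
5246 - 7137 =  - 1891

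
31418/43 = 31418/43 =730.65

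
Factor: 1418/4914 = 3^( - 3)*7^( - 1)*13^( - 1) * 709^1 = 709/2457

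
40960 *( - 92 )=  - 3768320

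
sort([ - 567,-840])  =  [-840, - 567 ]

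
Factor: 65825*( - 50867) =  - 3348320275 = - 5^2* 2633^1*50867^1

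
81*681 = 55161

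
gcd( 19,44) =1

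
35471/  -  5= - 35471/5 = - 7094.20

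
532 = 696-164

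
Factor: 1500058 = 2^1*7^1*109^1*983^1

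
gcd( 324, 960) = 12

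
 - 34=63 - 97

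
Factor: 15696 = 2^4*3^2*109^1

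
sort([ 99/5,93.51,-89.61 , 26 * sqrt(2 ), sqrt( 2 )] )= [ - 89.61,sqrt( 2), 99/5, 26 * sqrt (2 ),93.51]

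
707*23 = 16261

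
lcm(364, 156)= 1092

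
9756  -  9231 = 525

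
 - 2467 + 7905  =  5438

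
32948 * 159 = 5238732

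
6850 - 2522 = 4328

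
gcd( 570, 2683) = 1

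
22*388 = 8536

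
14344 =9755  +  4589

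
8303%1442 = 1093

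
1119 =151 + 968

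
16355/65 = 3271/13 = 251.62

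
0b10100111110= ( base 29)1H8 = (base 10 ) 1342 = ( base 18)42a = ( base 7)3625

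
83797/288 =290 + 277/288 = 290.96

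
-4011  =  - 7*573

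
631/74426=631/74426 = 0.01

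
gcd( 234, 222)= 6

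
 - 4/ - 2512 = 1/628  =  0.00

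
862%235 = 157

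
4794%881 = 389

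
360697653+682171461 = 1042869114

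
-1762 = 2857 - 4619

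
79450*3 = 238350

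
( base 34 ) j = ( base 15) 14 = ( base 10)19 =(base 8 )23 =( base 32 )J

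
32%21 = 11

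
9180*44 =403920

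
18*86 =1548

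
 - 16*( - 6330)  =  101280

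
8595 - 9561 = - 966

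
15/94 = 15/94 = 0.16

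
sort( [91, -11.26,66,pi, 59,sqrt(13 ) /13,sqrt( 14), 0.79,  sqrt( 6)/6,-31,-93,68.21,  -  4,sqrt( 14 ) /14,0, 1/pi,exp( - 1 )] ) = [ - 93,-31,-11.26, -4,0, sqrt(14 ) /14,sqrt( 13 )/13,  1/pi, exp( - 1), sqrt( 6 )/6,0.79,pi,sqrt( 14 ) , 59,66, 68.21, 91 ]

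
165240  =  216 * 765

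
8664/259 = 8664/259 = 33.45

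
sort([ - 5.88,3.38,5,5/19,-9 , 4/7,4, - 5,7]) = [ - 9,-5.88,-5,5/19,4/7,3.38, 4, 5,7 ] 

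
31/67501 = 31/67501 = 0.00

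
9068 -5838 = 3230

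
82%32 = 18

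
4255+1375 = 5630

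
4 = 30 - 26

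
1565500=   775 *2020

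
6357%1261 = 52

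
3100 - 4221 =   -  1121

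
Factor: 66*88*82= 2^5 *3^1*11^2* 41^1 = 476256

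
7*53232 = 372624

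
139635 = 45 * 3103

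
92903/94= 92903/94 = 988.33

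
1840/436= 4 + 24/109 =4.22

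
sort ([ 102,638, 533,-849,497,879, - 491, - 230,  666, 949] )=[ - 849, - 491, - 230 , 102 , 497,533,638 , 666,879, 949 ]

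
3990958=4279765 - 288807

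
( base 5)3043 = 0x18e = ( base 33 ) C2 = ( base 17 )167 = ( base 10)398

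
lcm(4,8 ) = 8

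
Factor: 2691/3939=3^1*23^1*101^( - 1 ) = 69/101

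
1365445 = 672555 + 692890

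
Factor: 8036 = 2^2*7^2 * 41^1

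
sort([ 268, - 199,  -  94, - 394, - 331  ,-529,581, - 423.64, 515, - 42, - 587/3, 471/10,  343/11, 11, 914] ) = [-529,-423.64, - 394, - 331,- 199, - 587/3, - 94, - 42, 11, 343/11,471/10 , 268,515,581, 914]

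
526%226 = 74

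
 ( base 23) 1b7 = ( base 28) 105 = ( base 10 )789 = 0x315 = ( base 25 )16e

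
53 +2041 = 2094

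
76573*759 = 58118907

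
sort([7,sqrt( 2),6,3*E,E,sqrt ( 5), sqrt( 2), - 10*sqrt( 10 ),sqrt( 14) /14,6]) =[ - 10*sqrt(  10), sqrt(14)/14, sqrt (2) , sqrt( 2),sqrt(5),E,6,6,7, 3*E ] 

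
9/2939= 9/2939 = 0.00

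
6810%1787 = 1449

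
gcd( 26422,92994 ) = 22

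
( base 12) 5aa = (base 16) 352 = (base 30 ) sa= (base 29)109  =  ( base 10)850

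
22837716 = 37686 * 606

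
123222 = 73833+49389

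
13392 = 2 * 6696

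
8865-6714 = 2151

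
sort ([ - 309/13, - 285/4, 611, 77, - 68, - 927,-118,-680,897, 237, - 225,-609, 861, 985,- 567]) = [-927,  -  680, - 609, - 567, - 225,-118,-285/4 , - 68,  -  309/13, 77,237,  611 , 861, 897, 985]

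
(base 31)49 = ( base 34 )3v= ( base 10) 133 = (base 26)53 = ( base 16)85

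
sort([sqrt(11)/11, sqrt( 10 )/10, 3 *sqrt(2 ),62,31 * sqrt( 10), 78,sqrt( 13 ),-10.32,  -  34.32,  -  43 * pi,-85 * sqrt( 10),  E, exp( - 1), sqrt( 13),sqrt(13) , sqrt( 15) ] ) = [ - 85 * sqrt(10 ), - 43*pi, - 34.32, - 10.32, sqrt( 11)/11,  sqrt(10) /10, exp(-1) , E, sqrt( 13),sqrt( 13), sqrt(13),sqrt(15), 3*sqrt( 2 ), 62, 78, 31*sqrt( 10)] 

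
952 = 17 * 56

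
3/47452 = 3/47452 = 0.00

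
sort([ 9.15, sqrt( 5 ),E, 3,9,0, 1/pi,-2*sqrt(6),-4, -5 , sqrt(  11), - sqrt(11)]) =[ - 5, - 2*sqrt ( 6),-4, - sqrt ( 11), 0,1/pi, sqrt( 5 ),E, 3,sqrt(11), 9,  9.15] 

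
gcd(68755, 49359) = 1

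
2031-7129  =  - 5098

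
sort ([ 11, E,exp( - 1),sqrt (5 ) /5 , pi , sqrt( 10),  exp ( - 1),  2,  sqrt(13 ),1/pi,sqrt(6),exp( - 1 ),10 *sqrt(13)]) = [ 1/pi,  exp(-1),exp( - 1), exp( - 1 ),sqrt ( 5 ) /5,2 , sqrt (6),E, pi,sqrt (10 ),sqrt ( 13),11,10*sqrt( 13)]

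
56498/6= 9416 + 1/3 = 9416.33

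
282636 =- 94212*( - 3) 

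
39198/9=13066/3=4355.33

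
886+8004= 8890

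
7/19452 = 7/19452 = 0.00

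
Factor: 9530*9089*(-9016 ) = -780949420720 = -  2^4*5^1* 7^2 * 23^1*61^1*149^1*953^1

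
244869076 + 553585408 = 798454484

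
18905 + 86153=105058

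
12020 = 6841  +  5179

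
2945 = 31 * 95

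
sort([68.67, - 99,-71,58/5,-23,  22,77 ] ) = [ - 99,-71, -23, 58/5,22,  68.67,77 ]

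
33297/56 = 33297/56 = 594.59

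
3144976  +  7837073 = 10982049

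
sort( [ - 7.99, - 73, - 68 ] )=[ - 73, -68, - 7.99 ]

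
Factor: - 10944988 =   -  2^2* 19^1*144013^1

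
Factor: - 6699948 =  - 2^2*3^1*601^1 * 929^1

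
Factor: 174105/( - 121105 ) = - 3^2*73^1*457^( - 1) = -657/457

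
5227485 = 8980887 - 3753402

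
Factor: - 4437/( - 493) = 9 = 3^2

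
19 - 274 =-255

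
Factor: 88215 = 3^1*5^1*5881^1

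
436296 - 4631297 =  - 4195001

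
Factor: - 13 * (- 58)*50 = 2^2*5^2*13^1*29^1 =37700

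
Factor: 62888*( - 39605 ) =  -  2^3*5^1*7^1*89^2*1123^1 = -2490679240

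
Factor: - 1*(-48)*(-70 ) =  - 3360=- 2^5*3^1*5^1 * 7^1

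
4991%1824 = 1343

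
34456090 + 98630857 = 133086947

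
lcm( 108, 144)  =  432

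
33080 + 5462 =38542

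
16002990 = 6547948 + 9455042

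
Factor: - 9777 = - 3^1 *3259^1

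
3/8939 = 3/8939 = 0.00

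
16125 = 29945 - 13820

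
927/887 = 927/887 = 1.05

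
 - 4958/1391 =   -  4958/1391= - 3.56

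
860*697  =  599420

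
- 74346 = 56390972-56465318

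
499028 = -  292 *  (-1709 ) 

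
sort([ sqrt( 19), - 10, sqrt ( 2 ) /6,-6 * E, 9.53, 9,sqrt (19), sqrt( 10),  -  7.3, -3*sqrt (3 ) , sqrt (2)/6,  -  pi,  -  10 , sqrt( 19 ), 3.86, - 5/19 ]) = [ - 6*E,-10, - 10,- 7.3 ,- 3*sqrt ( 3 ), - pi,  -  5/19, sqrt (2) /6, sqrt( 2)/6,sqrt( 10) , 3.86,sqrt( 19 ), sqrt(19),sqrt(19), 9,9.53 ]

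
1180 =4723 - 3543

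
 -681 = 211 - 892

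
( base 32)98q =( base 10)9498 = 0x251a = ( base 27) d0l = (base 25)f4n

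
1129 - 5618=-4489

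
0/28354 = 0 = 0.00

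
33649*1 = 33649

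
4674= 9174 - 4500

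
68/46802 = 34/23401 = 0.00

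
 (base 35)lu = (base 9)1040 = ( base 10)765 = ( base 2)1011111101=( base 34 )MH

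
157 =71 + 86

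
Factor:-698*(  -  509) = 2^1* 349^1* 509^1 = 355282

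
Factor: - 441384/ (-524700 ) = 2^1 * 3^( - 1)*5^( - 2) *11^ ( - 1)*347^1  =  694/825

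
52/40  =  1+3/10= 1.30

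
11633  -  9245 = 2388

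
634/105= 6 + 4/105 = 6.04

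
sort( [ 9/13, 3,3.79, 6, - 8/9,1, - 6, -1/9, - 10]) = [ - 10,-6,  -  8/9,  -  1/9,9/13,1, 3,3.79,6]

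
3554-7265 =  - 3711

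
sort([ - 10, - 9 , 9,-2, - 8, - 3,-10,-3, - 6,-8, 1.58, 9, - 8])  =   [ - 10,-10, - 9,-8, - 8, - 8,-6, - 3, - 3 , - 2, 1.58, 9, 9]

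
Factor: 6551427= 3^1*2183809^1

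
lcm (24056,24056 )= 24056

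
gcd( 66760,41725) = 8345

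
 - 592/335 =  - 2  +  78/335  =  - 1.77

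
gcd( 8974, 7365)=1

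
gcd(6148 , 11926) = 2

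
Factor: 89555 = 5^1*17911^1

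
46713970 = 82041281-35327311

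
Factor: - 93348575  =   -5^2 * 317^1*11779^1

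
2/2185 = 2/2185 = 0.00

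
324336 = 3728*87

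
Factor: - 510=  - 2^1*3^1*5^1*17^1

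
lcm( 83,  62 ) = 5146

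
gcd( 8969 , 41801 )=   1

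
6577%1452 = 769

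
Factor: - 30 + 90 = 60 = 2^2*3^1* 5^1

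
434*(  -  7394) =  - 3208996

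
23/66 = 23/66 = 0.35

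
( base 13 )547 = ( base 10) 904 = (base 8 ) 1610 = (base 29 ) 125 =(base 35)pt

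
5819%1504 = 1307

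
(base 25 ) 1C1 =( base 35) qg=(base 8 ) 1636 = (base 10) 926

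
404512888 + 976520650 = 1381033538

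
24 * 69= 1656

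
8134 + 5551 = 13685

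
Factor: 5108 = 2^2*1277^1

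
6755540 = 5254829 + 1500711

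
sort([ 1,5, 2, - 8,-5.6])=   [ - 8, - 5.6 , 1, 2, 5]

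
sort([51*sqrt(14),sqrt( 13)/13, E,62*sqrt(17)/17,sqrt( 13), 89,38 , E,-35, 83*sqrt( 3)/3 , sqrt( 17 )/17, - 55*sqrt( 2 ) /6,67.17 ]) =[ - 35, - 55* sqrt( 2)/6,sqrt( 17)/17,  sqrt( 13 ) /13,  E,  E, sqrt( 13 ) , 62*sqrt( 17)/17,38,83*sqrt( 3) /3, 67.17, 89, 51*sqrt( 14)]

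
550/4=137 + 1/2  =  137.50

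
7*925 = 6475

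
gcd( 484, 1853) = 1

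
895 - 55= 840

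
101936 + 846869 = 948805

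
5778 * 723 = 4177494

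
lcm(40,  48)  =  240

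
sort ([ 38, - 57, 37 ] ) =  [ - 57,37, 38] 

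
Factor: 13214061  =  3^2 * 7^1 * 137^1* 1531^1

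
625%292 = 41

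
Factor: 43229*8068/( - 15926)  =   - 174385786/7963 = - 2^1*139^1* 311^1*2017^1*7963^(-1 ) 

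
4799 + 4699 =9498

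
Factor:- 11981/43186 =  - 2^(-1) * 11^(-1 )*13^ (- 1 )*151^(  -  1)*11981^1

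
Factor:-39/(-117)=3^(-1 ) = 1/3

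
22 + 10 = 32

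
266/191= 266/191 = 1.39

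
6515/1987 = 3 + 554/1987 =3.28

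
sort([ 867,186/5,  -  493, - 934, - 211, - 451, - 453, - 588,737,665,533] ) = [-934,  -  588, - 493,  -  453, - 451,  -  211, 186/5,533, 665,737,867] 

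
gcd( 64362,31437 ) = 3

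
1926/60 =32 + 1/10 =32.10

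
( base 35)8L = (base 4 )10231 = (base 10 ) 301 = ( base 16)12D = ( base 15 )151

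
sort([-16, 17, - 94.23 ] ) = [-94.23, - 16,17] 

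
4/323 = 4/323=0.01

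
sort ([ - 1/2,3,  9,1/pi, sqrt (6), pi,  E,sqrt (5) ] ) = [ - 1/2, 1/pi,sqrt( 5),sqrt(6),E,  3,  pi, 9 ] 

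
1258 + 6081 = 7339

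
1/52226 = 1/52226 = 0.00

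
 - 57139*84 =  - 4799676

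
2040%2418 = 2040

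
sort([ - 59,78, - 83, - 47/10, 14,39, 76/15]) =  [ - 83, - 59, - 47/10,  76/15,14, 39, 78]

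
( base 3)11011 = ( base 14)80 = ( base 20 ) 5C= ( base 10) 112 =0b1110000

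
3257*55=179135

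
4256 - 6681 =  - 2425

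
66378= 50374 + 16004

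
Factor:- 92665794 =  - 2^1*3^1*13^1*179^1*6637^1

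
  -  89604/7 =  - 12801 + 3/7 = - 12800.57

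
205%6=1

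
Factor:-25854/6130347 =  - 8618/2043449 = - 2^1 * 31^1*139^1 *2043449^( - 1 )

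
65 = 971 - 906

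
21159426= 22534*939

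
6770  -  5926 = 844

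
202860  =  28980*7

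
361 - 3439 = - 3078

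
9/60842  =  9/60842 = 0.00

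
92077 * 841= 77436757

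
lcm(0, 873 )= 0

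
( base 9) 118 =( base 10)98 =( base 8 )142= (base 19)53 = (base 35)2s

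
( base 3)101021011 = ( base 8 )16473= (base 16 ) 1d3b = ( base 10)7483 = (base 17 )18f3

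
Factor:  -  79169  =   - 17^1 * 4657^1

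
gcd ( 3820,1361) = 1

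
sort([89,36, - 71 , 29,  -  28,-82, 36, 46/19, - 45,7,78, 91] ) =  [-82,- 71, - 45,  -  28,46/19,7,29,36, 36,78,89,91 ]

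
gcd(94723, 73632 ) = 1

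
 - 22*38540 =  - 847880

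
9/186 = 3/62 = 0.05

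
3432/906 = 3 + 119/151 = 3.79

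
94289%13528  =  13121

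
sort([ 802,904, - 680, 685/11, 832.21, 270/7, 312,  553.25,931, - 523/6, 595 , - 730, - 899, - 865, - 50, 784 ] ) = [ - 899, - 865,-730, - 680, - 523/6, -50,270/7,685/11,312,553.25,  595, 784, 802,832.21, 904, 931] 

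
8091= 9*899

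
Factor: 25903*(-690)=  - 17873070 =-2^1*3^1*5^1*23^1*25903^1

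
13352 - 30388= - 17036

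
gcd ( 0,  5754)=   5754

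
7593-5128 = 2465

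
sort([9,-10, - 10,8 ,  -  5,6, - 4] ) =[ - 10, -10, - 5, - 4,6,  8 , 9 ] 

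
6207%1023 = 69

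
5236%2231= 774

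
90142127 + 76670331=166812458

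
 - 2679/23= - 117 + 12/23 = - 116.48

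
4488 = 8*561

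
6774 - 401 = 6373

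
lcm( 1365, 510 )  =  46410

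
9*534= 4806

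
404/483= 404/483 = 0.84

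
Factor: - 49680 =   -  2^4*3^3 * 5^1*23^1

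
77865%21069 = 14658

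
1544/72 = 21+4/9 = 21.44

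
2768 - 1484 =1284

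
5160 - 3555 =1605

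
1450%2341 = 1450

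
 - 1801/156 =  - 1801/156= - 11.54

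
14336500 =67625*212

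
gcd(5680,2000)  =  80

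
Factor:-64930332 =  - 2^2*3^1*647^1*8363^1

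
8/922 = 4/461=0.01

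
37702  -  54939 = - 17237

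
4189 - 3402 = 787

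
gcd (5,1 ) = 1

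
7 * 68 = 476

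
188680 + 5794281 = 5982961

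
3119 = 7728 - 4609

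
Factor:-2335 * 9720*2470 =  - 2^4 * 3^5*5^3 *13^1*19^1*467^1 = -  56059614000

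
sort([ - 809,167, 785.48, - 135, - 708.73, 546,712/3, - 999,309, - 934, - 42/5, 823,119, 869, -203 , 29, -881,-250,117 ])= [ - 999, - 934,-881,- 809, - 708.73,-250,- 203,  -  135,- 42/5,  29,117,119,167,712/3 , 309,546,  785.48, 823,869 ] 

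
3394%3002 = 392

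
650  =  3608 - 2958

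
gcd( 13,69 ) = 1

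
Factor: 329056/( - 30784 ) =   -  791/74  =  - 2^( - 1) * 7^1*37^(-1)*113^1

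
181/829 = 181/829 =0.22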